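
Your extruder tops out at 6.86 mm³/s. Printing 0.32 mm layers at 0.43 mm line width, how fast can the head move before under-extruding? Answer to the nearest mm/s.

50 mm/s

Bead cross-section = 0.32 × 0.43 = 0.1376 mm².
v_max = Q/A = 6.86/0.1376 = 49.85 mm/s → 50 mm/s.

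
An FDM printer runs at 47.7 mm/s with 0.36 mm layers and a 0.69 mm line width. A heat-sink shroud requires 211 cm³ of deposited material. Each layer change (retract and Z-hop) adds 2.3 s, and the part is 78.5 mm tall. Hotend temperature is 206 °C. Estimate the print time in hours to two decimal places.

Bead cross-section: 0.36 × 0.69 → 0.2484 mm².
Toolpath length = 211 cm³ / 0.2484 mm² = 211000 / 0.2484 = 849436.4 mm.
Extrusion time = 849436.4 / 47.7 = 17807.9 s.
Layers = ⌈78.5/0.36⌉ = 219.
Z-hop total = 219 × 2.3 = 503.7 s.
Total = 17807.9 + 503.7 = 18311.6 s = 5.09 hours.

5.09 hours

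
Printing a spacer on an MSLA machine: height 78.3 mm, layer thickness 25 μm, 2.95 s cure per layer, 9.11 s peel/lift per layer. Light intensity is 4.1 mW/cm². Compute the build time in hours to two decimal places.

Number of layers: 78.3 / 0.025 → 3132 (rounded up).
Per-layer time = 2.95 + 9.11, so 12.06 s.
Total = 3132 × 12.06 = 37771.92 s = 10.49 hours.

10.49 hours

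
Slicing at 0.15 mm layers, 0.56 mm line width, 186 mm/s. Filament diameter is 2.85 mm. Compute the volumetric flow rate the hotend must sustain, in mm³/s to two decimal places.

15.62

Bead cross-section = 0.15 × 0.56 = 0.084 mm².
Volumetric flow = 186 × 0.084 = 15.62 mm³/s.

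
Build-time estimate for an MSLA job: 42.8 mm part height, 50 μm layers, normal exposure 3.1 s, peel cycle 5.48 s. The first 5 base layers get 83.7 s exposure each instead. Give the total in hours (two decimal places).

2.15 hours

Number of layers: 42.8 / 0.05 → 856 (rounded up).
Burn-in layers = 5 × (83.7 + 5.48), so 445.9 s.
Remaining layers = 851 × (3.1 + 5.48), so 7301.58 s.
Total = 445.9 + 7301.58 = 7747.48 s = 2.15 hours.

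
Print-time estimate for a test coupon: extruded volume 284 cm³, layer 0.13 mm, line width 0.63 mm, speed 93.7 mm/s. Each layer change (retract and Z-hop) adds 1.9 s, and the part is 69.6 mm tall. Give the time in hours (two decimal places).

Line area: 0.13 × 0.63 → 0.0819 mm².
Path length: 284000 mm³ / 0.0819 mm² → 3467643.5 mm.
Extrusion time = 3467643.5 / 93.7, so 37007.9 s.
Layers = ⌈69.6/0.13⌉ = 536.
Z-hop total = 536 × 1.9, so 1018.4 s.
Total = 37007.9 + 1018.4 = 38026.3 s = 10.56 hours.

10.56 hours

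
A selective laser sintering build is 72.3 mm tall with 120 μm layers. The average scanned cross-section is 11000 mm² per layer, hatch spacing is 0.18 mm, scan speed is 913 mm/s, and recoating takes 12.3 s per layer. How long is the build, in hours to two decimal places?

Number of layers: 72.3 / 0.12 → 603 (rounded up).
Hatch length per layer = 11000 / 0.18, so 61111.1 mm.
Per-layer scan time = 61111.1 / 913 = 66.9344 s.
Per-layer time = 66.9344 + 12.3, so 79.2344 s.
603 layers × 79.2344 s/layer = 47778.3432 s, i.e. 13.27 hours.

13.27 hours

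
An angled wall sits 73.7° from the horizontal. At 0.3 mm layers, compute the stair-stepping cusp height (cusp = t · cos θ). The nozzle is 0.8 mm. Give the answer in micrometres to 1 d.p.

84.2 μm

cos(73.7°) = 0.2807, so cusp = 0.3 × 0.2807 = 0.08421 mm → 84.2 μm.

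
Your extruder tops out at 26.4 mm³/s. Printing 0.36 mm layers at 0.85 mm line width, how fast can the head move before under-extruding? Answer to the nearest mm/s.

Extrusion cross-section = 0.36 × 0.85 = 0.306 mm².
v_max = Q/A = 26.4/0.306 = 86.27 mm/s → 86 mm/s.

86 mm/s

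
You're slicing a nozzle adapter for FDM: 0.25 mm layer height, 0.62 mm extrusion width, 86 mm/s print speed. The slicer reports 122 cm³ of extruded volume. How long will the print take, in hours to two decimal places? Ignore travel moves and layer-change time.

Extrusion cross-section = 0.25 × 0.62, so 0.155 mm².
Toolpath length = 122 cm³ / 0.155 mm² = 122000 / 0.155 = 787096.8 mm.
Print-move time = 787096.8 / 86, so 9152.3 s.
In the requested units: 9152.3 s = 2.54 hours.

2.54 hours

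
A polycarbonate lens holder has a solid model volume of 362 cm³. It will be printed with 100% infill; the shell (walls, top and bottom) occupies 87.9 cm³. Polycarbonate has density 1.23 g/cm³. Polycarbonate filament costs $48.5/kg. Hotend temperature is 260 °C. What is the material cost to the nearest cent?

Infill region = 362 − 87.9 = 274.1 cm³.
Deposited infill = 1.00 × 274.1 = 274.1 cm³.
Total extruded = 87.9 + 274.1, so 362 cm³.
Mass = 362 × 1.23, so 445.26 g.
Cost = 445.26 g / 1000 × $48.5/kg = $21.60.

$21.60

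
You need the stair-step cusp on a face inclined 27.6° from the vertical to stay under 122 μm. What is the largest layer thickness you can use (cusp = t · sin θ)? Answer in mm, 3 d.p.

sin(27.6°) = 0.4633; t_max = 0.122/0.4633 = 0.263 mm.

0.263 mm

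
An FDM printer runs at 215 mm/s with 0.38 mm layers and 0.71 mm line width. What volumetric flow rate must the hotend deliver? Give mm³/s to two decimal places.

Extrusion cross-section = 0.38 × 0.71, so 0.2698 mm².
Volumetric flow = 215 × 0.2698 = 58.01 mm³/s.

58.01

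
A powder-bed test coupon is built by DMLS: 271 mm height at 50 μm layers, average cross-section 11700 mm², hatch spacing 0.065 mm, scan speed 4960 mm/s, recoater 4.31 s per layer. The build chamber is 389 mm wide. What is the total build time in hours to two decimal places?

61.13 hours

Layer count = ceil(271 / 0.05) = 5420.
Scan path per layer: 11700 / 0.065 → 180000 mm.
Laser time per layer = 180000 / 4960 = 36.2903 s.
Layer cycle = 36.2903 + 4.31, so 40.6003 s.
5420 layers × 40.6003 s/layer = 220053.626 s, i.e. 61.13 hours.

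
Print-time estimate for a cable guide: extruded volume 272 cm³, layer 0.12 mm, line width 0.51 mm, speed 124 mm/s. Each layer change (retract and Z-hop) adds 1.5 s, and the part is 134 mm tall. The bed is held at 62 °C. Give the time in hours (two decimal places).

Bead cross-section = 0.12 × 0.51 = 0.0612 mm².
Path length: 272000 mm³ / 0.0612 mm² → 4444444.4 mm.
Time extruding = 4444444.4 / 124 = 35842.3 s.
Number of layers: 134 / 0.12 → 1117 (rounded up).
Non-print overhead = 1117 × 1.5, so 1675.5 s.
Altogether 35842.3 + 1675.5 = 37517.8 s, i.e. 10.42 hours.

10.42 hours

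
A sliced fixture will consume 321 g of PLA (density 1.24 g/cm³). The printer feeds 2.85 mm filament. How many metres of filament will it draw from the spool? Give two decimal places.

Volume = 321 g / 1.24 g·cm⁻³ = 258.871 cm³ = 258871 mm³.
Cross-section of 2.85 mm filament: π·(2.85/2)² = 6.3794 mm².
Length = 258871 / 6.3794 = 40579.21 mm = 40.58 m.

40.58 m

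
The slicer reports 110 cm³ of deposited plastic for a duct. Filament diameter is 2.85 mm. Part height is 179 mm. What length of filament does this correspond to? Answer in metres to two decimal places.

Cross-section of 2.85 mm filament: π·(2.85/2)² = 6.3794 mm².
L = 110000 mm³ / 6.3794 mm² = 17243 mm, i.e. 17.24 m.

17.24 m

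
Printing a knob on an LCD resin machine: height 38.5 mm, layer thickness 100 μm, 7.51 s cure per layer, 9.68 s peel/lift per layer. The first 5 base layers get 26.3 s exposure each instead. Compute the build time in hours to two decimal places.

Layer count = ceil(38.5 / 0.1) = 385.
Base layers = 5 × (26.3 + 9.68), so 179.9 s.
Normal layers = 380 × (7.51 + 9.68), so 6532.2 s.
Sum: 179.9 + 6532.2 = 6712.1 s → 1.86 hours.

1.86 hours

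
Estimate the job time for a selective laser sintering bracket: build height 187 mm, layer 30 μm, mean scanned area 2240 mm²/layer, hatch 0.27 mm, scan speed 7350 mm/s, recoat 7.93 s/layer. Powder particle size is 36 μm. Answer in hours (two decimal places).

Number of layers: 187 / 0.03 → 6234 (rounded up).
Scan path per layer: 2240 / 0.27 → 8296.3 mm.
Laser time per layer = 8296.3 / 7350 = 1.1287 s.
Time per layer: 1.1287 + 7.93 → 9.0587 s.
Total: 6234 × 9.0587 s = 56471.9358 s → 15.69 hours.

15.69 hours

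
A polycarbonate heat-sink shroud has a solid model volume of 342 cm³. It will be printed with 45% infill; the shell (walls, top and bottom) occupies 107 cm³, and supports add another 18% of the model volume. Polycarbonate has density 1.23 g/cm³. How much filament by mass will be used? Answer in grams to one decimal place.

Interior volume = 342 − 107, so 235 cm³.
Infill deposited = 0.45 × 235, so 105.75 cm³.
Support = 0.18 × 342 = 61.56 cm³.
Total extruded = 107 + 105.75 + 61.56, so 274.31 cm³.
Mass = 274.31 × 1.23, so 337.4013 g.

337.4 g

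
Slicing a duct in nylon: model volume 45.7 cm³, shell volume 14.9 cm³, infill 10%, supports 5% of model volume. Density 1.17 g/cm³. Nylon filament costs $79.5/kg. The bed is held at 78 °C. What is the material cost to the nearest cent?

$1.88

Volume inside the shell = 45.7 − 14.9 = 30.8 cm³.
Deposited infill = 0.10 × 30.8, so 3.08 cm³.
Support = 0.05 × 45.7 = 2.285 cm³.
Deposited volume = 14.9 + 3.08 + 2.285, so 20.265 cm³.
Mass = 20.265 × 1.17, so 23.71005 g.
Cost = 23.71005 g / 1000 × $79.5/kg = $1.88.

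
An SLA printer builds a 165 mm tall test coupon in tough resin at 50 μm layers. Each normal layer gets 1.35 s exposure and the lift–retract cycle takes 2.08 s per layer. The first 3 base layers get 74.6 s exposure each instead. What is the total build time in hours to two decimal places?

Number of layers: 165 / 0.05 → 3300 (rounded up).
Base layers = 3 × (74.6 + 2.08), so 230.04 s.
Remaining layers = 3297 × (1.35 + 2.08) = 11308.71 s.
Sum: 230.04 + 11308.71 = 11538.75 s → 3.21 hours.

3.21 hours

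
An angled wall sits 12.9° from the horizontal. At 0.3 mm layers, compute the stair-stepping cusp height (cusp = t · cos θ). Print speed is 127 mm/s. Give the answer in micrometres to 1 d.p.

cos(12.9°) = 0.9748, so cusp = 0.3 × 0.9748 = 0.29244 mm → 292.4 μm.

292.4 μm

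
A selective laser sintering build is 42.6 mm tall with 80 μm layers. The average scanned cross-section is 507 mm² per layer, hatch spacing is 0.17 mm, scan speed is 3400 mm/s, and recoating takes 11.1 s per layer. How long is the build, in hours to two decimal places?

Layer count = ceil(42.6 / 0.08) = 533.
Scan path per layer = 507 / 0.17, so 2982.4 mm.
Scan time per layer = 2982.4 / 3400 = 0.8772 s.
Time per layer = 0.8772 + 11.1 = 11.9772 s.
Total: 533 × 11.9772 s = 6383.8476 s → 1.77 hours.

1.77 hours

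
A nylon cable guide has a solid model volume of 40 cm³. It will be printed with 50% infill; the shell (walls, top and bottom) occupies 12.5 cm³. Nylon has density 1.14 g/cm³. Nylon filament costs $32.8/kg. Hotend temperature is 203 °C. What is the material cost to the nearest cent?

Interior volume: 40 − 12.5 → 27.5 cm³.
Infill deposited = 0.50 × 27.5, so 13.75 cm³.
Total extruded = 12.5 + 13.75 = 26.25 cm³.
Mass: 26.25 × 1.14 → 29.925 g.
Cost = 29.925 g / 1000 × $32.8/kg = $0.98.

$0.98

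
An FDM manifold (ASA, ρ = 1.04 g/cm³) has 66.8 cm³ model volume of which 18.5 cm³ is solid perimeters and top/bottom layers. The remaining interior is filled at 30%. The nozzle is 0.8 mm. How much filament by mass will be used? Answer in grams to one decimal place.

34.3 g

Infill region = 66.8 − 18.5 = 48.3 cm³.
Deposited infill: 0.30 × 48.3 → 14.49 cm³.
Deposited volume = 18.5 + 14.49, so 32.99 cm³.
Mass = 32.99 × 1.04 = 34.3096 g.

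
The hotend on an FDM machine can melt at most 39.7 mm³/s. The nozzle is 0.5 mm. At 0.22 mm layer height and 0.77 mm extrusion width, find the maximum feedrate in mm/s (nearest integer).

234 mm/s

A = 0.22 × 0.77 = 0.1694 mm².
v_max = Q/A = 39.7/0.1694 = 234.36 mm/s → 234 mm/s.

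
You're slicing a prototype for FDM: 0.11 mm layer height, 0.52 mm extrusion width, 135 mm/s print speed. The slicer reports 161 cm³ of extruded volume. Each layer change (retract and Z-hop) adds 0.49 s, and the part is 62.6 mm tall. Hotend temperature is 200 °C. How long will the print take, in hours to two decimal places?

5.87 hours

Bead cross-section = 0.11 × 0.52 = 0.0572 mm².
Total extruded path = 161000/0.0572 = 2814685.3 mm.
Extrusion time = 2814685.3 / 135, so 20849.5 s.
Number of layers: 62.6 / 0.11 → 570 (rounded up).
Layer-change overhead: 570 × 0.49 → 279.3 s.
Altogether 20849.5 + 279.3 = 21128.8 s, i.e. 5.87 hours.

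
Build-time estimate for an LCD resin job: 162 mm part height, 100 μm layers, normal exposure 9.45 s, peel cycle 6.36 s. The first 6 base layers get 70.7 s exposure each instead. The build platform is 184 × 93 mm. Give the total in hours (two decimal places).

Layers = ⌈162/0.1⌉ = 1620.
Burn-in layers = 6 × (70.7 + 6.36), so 462.36 s.
Regular layers = 1614 × (9.45 + 6.36) = 25517.34 s.
Total = 462.36 + 25517.34 = 25979.7 s = 7.22 hours.

7.22 hours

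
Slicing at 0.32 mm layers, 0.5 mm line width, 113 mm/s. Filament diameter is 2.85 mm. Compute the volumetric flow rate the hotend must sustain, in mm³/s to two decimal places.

18.08

A: 0.32 × 0.5 → 0.16 mm².
Q = v·A = 113 × 0.16 = 18.08 mm³/s.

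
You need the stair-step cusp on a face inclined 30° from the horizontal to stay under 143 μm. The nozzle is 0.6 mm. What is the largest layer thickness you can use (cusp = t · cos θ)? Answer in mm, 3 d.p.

t = h_c / cos θ = 0.143 / 0.8660 = 0.165 mm.

0.165 mm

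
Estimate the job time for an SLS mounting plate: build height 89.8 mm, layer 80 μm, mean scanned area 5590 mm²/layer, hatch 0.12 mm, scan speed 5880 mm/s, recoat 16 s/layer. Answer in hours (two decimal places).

Number of layers: 89.8 / 0.08 → 1123 (rounded up).
Scan path per layer = 5590 / 0.12, so 46583.3 mm.
Laser time per layer = 46583.3 / 5880, so 7.9223 s.
Layer cycle = 7.9223 + 16, so 23.9223 s.
Build time = 1123 × 23.9223 = 26864.7429 s = 7.46 hours.

7.46 hours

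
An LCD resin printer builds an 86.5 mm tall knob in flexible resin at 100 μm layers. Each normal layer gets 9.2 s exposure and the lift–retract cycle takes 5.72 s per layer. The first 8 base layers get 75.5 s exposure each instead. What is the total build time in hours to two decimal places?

Number of layers: 86.5 / 0.1 → 865 (rounded up).
Base layers = 8 × (75.5 + 5.72) = 649.76 s.
Regular layers = 857 × (9.2 + 5.72) = 12786.44 s.
Total = 649.76 + 12786.44 = 13436.2 s = 3.73 hours.

3.73 hours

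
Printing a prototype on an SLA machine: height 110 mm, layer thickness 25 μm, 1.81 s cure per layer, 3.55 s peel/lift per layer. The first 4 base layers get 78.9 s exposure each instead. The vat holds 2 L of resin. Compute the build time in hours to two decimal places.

6.64 hours

Layer count = ceil(110 / 0.025) = 4400.
Bottom layers = 4 × (78.9 + 3.55), so 329.8 s.
Remaining layers = 4396 × (1.81 + 3.55) = 23562.56 s.
Total = 329.8 + 23562.56 = 23892.36 s = 6.64 hours.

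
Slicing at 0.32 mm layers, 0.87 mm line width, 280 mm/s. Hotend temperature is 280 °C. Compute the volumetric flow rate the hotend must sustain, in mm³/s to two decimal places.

Extrusion cross-section = 0.32 × 0.87 = 0.2784 mm².
Volumetric flow = 280 × 0.2784 = 77.95 mm³/s.

77.95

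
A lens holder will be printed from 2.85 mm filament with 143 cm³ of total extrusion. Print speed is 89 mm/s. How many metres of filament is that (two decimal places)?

22.42 m

A = π r² = π × 1.425² = 6.3794 mm².
Length = 143 cm³ / 6.3794 mm² = 143000 / 6.3794 = 22415.9 mm = 22.42 m.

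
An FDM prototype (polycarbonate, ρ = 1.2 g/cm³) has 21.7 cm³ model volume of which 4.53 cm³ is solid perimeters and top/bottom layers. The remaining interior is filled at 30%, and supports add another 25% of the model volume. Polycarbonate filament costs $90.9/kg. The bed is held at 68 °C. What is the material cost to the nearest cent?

Interior volume = 21.7 − 4.53 = 17.17 cm³.
Infill deposited: 0.30 × 17.17 → 5.151 cm³.
Support: 0.25 × 21.7 → 5.425 cm³.
Total printed volume = 4.53 + 5.151 + 5.425 = 15.106 cm³.
Mass = 15.106 × 1.2, so 18.1272 g.
Cost = 18.1272 g / 1000 × $90.9/kg = $1.65.

$1.65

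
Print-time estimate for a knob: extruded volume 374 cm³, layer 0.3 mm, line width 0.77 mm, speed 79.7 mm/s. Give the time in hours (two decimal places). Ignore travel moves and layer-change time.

5.64 hours

Bead cross-section = 0.3 × 0.77, so 0.231 mm².
Toolpath length = 374 cm³ / 0.231 mm² = 374000 / 0.231 = 1619047.6 mm.
Time extruding = 1619047.6 / 79.7 = 20314.3 s.
That's 20314.3 s → 5.64 hours.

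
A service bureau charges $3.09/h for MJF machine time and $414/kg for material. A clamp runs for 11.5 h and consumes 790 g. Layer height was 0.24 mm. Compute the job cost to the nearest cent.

Time charge = 3.09 × 11.5 = $35.535.
Material cost = 414 × 790/1000, so $327.06.
Job cost: 35.535 + 327.06 = 362.595 ≈ $362.60.

$362.60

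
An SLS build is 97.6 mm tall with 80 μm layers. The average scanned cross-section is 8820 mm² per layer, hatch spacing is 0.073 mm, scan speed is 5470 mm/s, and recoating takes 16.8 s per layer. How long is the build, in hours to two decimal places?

Layers = ⌈97.6/0.08⌉ = 1220.
Hatch length per layer = 8820 / 0.073, so 120821.9 mm.
Scan time per layer = 120821.9 / 5470 = 22.0881 s.
Time per layer: 22.0881 + 16.8 → 38.8881 s.
Build time = 1220 × 38.8881 = 47443.482 s = 13.18 hours.

13.18 hours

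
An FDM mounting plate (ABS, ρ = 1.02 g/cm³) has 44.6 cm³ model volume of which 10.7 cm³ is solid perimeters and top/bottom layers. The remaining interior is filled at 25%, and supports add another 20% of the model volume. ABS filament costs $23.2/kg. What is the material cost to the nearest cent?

Infill region = 44.6 − 10.7, so 33.9 cm³.
Infill deposited = 0.25 × 33.9, so 8.475 cm³.
Support = 0.20 × 44.6 = 8.92 cm³.
Total extruded: 10.7 + 8.475 + 8.92 → 28.095 cm³.
Mass = 28.095 × 1.02, so 28.6569 g.
At $23.2/kg: 28.6569/1000 × 23.2 = $0.66.

$0.66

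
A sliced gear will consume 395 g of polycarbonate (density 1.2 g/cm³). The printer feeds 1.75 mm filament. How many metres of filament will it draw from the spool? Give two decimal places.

Extruded volume: 395/1.2 = 329.1667 cm³ (329166.7 mm³).
Filament cross-section = π × (1.75/2)² = 2.4053 mm².
L = V/A = 329166.7/2.4053 = 136850.58 mm → 136.85 m.

136.85 m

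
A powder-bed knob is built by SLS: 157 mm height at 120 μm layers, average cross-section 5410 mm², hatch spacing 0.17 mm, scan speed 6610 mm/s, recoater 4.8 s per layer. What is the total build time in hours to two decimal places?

3.50 hours

Number of layers: 157 / 0.12 → 1309 (rounded up).
Scan path per layer = 5410 / 0.17, so 31823.5 mm.
Scan time per layer = 31823.5 / 6610, so 4.8144 s.
Layer cycle: 4.8144 + 4.8 → 9.6144 s.
Total: 1309 × 9.6144 s = 12585.2496 s → 3.50 hours.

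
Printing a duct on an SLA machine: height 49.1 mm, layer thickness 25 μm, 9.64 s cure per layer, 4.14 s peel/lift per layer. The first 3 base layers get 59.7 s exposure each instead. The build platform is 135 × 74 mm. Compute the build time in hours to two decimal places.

Number of layers: 49.1 / 0.025 → 1964 (rounded up).
Base layers = 3 × (59.7 + 4.14) = 191.52 s.
Regular layers: 1961 × (9.64 + 4.14) → 27022.58 s.
Total = 191.52 + 27022.58 = 27214.1 s = 7.56 hours.

7.56 hours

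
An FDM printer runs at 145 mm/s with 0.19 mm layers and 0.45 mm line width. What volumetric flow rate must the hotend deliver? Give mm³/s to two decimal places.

12.40

A = 0.19 × 0.45, so 0.0855 mm².
Volumetric flow = 145 × 0.0855 = 12.40 mm³/s.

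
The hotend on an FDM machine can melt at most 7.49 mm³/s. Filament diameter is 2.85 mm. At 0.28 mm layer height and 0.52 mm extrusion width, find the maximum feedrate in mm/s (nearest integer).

A: 0.28 × 0.52 → 0.1456 mm².
Max speed = 7.49 / 0.1456 = 51.44 ≈ 51 mm/s.

51 mm/s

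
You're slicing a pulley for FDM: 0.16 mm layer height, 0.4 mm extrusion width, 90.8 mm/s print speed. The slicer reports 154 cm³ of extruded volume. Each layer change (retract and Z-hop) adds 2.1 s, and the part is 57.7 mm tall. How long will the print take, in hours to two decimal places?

Line area = 0.16 × 0.4, so 0.064 mm².
Total extruded path = 154000/0.064 = 2406250 mm.
Print-move time: 2406250 / 90.8 → 26500.6 s.
Layers = ⌈57.7/0.16⌉ = 361.
Layer-change overhead: 361 × 2.1 → 758.1 s.
Total = 26500.6 + 758.1 = 27258.7 s = 7.57 hours.

7.57 hours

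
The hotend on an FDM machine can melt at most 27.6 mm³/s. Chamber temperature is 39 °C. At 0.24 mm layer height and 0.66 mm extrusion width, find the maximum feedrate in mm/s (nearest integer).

174 mm/s

A = 0.24 × 0.66 = 0.1584 mm².
v_max = Q/A = 27.6/0.1584 = 174.24 mm/s → 174 mm/s.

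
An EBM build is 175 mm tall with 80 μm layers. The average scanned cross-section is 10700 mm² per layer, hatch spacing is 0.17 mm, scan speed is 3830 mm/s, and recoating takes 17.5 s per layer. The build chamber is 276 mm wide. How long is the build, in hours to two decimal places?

Layers = ⌈175/0.08⌉ = 2188.
Hatch length per layer = 10700 / 0.17, so 62941.2 mm.
Beam time per layer = 62941.2 / 3830, so 16.4337 s.
Time per layer: 16.4337 + 17.5 → 33.9337 s.
Total: 2188 × 33.9337 s = 74246.9356 s → 20.62 hours.

20.62 hours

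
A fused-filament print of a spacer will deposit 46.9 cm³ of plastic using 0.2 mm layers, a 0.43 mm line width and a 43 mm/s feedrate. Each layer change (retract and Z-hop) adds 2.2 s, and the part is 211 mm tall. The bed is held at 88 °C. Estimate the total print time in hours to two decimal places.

Bead cross-section = 0.2 × 0.43, so 0.086 mm².
Path length: 46900 mm³ / 0.086 mm² → 545348.8 mm.
Time extruding: 545348.8 / 43 → 12682.5 s.
Number of layers: 211 / 0.2 → 1055 (rounded up).
Layer-change overhead = 1055 × 2.2 = 2321 s.
Altogether 12682.5 + 2321 = 15003.5 s, i.e. 4.17 hours.

4.17 hours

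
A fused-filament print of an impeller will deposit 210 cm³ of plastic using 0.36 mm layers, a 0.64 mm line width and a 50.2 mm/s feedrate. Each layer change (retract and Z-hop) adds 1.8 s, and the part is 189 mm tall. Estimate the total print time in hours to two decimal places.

5.31 hours

Extrusion cross-section = 0.36 × 0.64, so 0.2304 mm².
Toolpath length = 210 cm³ / 0.2304 mm² = 210000 / 0.2304 = 911458.3 mm.
Time extruding = 911458.3 / 50.2 = 18156.5 s.
Layer count = ceil(189 / 0.36) = 525.
Layer-change overhead: 525 × 1.8 → 945 s.
Altogether 18156.5 + 945 = 19101.5 s, i.e. 5.31 hours.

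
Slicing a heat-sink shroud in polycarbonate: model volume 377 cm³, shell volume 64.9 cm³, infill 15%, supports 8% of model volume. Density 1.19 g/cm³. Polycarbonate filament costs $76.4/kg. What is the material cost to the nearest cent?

Infill region = 377 − 64.9, so 312.1 cm³.
Infill volume = 0.15 × 312.1, so 46.815 cm³.
Support = 0.08 × 377 = 30.16 cm³.
Total printed volume = 64.9 + 46.815 + 30.16 = 141.875 cm³.
Mass: 141.875 × 1.19 → 168.83125 g.
At $76.4/kg: 168.83125/1000 × 76.4 = $12.90.

$12.90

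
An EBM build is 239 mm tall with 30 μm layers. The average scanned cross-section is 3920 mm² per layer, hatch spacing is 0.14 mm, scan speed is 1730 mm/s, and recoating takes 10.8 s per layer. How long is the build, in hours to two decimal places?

59.72 hours

Layers = ⌈239/0.03⌉ = 7967.
Hatch length per layer: 3920 / 0.14 → 28000 mm.
Beam time per layer: 28000 / 1730 → 16.185 s.
Per-layer time = 16.185 + 10.8 = 26.985 s.
Total: 7967 × 26.985 s = 214989.495 s → 59.72 hours.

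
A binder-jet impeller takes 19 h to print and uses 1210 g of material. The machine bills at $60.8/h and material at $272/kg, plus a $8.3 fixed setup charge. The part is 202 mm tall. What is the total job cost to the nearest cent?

$1492.62

Time charge = 60.8 × 19 = $1155.20.
Material charge: 272 × 1210/1000 → $329.12.
Adding setup: 1155.20 + 329.12 + 8.3 → $1492.62.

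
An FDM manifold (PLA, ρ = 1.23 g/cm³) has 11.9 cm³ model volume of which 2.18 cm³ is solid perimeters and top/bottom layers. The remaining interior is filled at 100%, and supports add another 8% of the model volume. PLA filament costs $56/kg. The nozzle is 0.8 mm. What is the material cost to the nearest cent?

$0.89

Volume inside the shell: 11.9 − 2.18 → 9.72 cm³.
Deposited infill: 1.00 × 9.72 → 9.72 cm³.
Support = 0.08 × 11.9 = 0.952 cm³.
Deposited volume = 2.18 + 9.72 + 0.952 = 12.852 cm³.
Mass = 12.852 × 1.23, so 15.80796 g.
Cost = 15.80796 g / 1000 × $56/kg = $0.89.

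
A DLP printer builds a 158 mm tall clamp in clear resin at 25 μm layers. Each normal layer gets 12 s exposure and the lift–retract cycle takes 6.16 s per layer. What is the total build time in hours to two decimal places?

31.88 hours

Number of layers: 158 / 0.025 → 6320 (rounded up).
Per-layer time = 12 + 6.16 = 18.16 s.
Total = 6320 × 18.16 = 114771.2 s = 31.88 hours.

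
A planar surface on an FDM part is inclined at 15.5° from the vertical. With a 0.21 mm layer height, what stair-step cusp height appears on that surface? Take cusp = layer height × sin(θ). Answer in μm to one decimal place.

56.1 μm

h_c = t·sin θ = 0.21 × 0.2672 = 0.056112 mm (56.1 μm).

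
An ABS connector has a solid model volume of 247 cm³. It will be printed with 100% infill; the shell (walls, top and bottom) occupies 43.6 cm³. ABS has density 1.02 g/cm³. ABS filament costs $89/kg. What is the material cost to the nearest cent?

Volume inside the shell: 247 − 43.6 → 203.4 cm³.
Infill volume = 1.00 × 203.4, so 203.4 cm³.
Total extruded = 43.6 + 203.4 = 247 cm³.
Mass: 247 × 1.02 → 251.94 g.
At $89/kg: 251.94/1000 × 89 = $22.42.

$22.42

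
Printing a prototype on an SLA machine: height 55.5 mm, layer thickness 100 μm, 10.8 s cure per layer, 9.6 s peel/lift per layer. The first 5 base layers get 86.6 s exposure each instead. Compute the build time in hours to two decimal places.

3.25 hours

Layer count = ceil(55.5 / 0.1) = 555.
Burn-in layers: 5 × (86.6 + 9.6) → 481 s.
Remaining layers: 550 × (10.8 + 9.6) → 11220 s.
Sum: 481 + 11220 = 11701 s → 3.25 hours.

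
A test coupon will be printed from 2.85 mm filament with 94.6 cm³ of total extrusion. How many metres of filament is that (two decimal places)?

14.83 m

Filament cross-section = π × (2.85/2)² = 6.3794 mm².
Length = 94.6 cm³ / 6.3794 mm² = 94600 / 6.3794 = 14828.98 mm = 14.83 m.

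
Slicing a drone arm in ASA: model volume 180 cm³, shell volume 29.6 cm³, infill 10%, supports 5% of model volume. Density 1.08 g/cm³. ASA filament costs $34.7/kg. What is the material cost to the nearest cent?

Interior volume: 180 − 29.6 → 150.4 cm³.
Infill deposited = 0.10 × 150.4 = 15.04 cm³.
Support = 0.05 × 180, so 9 cm³.
Total extruded: 29.6 + 15.04 + 9 → 53.64 cm³.
Mass: 53.64 × 1.08 → 57.9312 g.
At $34.7/kg: 57.9312/1000 × 34.7 = $2.01.

$2.01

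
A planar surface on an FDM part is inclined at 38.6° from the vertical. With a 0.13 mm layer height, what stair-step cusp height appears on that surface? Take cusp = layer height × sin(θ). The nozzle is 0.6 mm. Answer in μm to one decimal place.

Cusp = layer height × sin(38.6°) = 0.13 × 0.6239 = 0.081107 mm = 81.1 μm.

81.1 μm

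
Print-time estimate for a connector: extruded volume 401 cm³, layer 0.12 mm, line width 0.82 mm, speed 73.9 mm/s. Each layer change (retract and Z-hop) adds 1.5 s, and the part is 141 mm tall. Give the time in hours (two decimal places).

Bead cross-section = 0.12 × 0.82, so 0.0984 mm².
Path length: 401000 mm³ / 0.0984 mm² → 4075203.3 mm.
Time extruding: 4075203.3 / 73.9 → 55144.8 s.
Layer count = ceil(141 / 0.12) = 1175.
Z-hop total = 1175 × 1.5, so 1762.5 s.
Total = 55144.8 + 1762.5 = 56907.3 s = 15.81 hours.

15.81 hours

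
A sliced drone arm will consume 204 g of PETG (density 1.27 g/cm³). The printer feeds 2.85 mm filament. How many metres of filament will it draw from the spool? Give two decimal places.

25.18 m

Volume = 204 g / 1.27 g·cm⁻³ = 160.6299 cm³ = 160629.9 mm³.
A = π r² = π × 1.425² = 6.3794 mm².
Length = 160629.9 / 6.3794 = 25179.47 mm = 25.18 m.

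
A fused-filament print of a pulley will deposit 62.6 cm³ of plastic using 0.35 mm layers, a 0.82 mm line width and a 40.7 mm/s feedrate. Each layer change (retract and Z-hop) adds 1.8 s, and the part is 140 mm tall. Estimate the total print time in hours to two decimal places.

Extrusion cross-section = 0.35 × 0.82 = 0.287 mm².
Toolpath length = 62.6 cm³ / 0.287 mm² = 62600 / 0.287 = 218118.5 mm.
Extrusion time = 218118.5 / 40.7, so 5359.2 s.
Layer count = ceil(140 / 0.35) = 400.
Z-hop total = 400 × 1.8 = 720 s.
Altogether 5359.2 + 720 = 6079.2 s, i.e. 1.69 hours.

1.69 hours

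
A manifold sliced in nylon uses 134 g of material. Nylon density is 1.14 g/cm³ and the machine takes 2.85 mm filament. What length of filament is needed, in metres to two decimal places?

18.43 m

Extruded volume: 134/1.14 = 117.5439 cm³ (117543.9 mm³).
Cross-section of 2.85 mm filament: π·(2.85/2)² = 6.3794 mm².
Length = 117543.9 / 6.3794 = 18425.54 mm = 18.43 m.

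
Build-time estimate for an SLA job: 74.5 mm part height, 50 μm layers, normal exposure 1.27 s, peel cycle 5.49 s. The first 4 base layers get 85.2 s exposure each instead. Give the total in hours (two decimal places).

2.89 hours

Layer count = ceil(74.5 / 0.05) = 1490.
Bottom layers: 4 × (85.2 + 5.49) → 362.76 s.
Remaining layers = 1486 × (1.27 + 5.49) = 10045.36 s.
Total = 362.76 + 10045.36 = 10408.12 s = 2.89 hours.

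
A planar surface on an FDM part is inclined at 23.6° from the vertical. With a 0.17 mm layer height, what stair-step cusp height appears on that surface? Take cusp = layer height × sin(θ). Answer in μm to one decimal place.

68.1 μm

sin(23.6°) = 0.4003, so cusp = 0.17 × 0.4003 = 0.068051 mm → 68.1 μm.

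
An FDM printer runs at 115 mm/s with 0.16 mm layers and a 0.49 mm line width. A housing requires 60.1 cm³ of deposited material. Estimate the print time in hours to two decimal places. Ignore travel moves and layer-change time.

Bead cross-section = 0.16 × 0.49, so 0.0784 mm².
Path length: 60100 mm³ / 0.0784 mm² → 766581.6 mm.
Time extruding = 766581.6 / 115 = 6665.9 s.
That's 6665.9 s → 1.85 hours.

1.85 hours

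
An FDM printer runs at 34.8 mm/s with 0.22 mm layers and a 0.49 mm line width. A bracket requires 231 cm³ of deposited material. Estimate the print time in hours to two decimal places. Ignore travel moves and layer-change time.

Line area = 0.22 × 0.49 = 0.1078 mm².
Total extruded path = 231000/0.1078 = 2142857.1 mm.
Time extruding: 2142857.1 / 34.8 → 61576.4 s.
In the requested units: 61576.4 s = 17.10 hours.

17.10 hours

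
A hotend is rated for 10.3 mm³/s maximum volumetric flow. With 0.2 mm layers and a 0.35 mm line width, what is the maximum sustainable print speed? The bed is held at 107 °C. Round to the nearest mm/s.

A = 0.2 × 0.35, so 0.07 mm².
Max speed = 10.3 / 0.07 = 147.14 ≈ 147 mm/s.

147 mm/s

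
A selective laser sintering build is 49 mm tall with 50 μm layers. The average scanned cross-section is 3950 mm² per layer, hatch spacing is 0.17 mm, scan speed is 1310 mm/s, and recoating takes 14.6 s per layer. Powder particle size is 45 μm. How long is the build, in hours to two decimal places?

Layers = ⌈49/0.05⌉ = 980.
Scan path per layer: 3950 / 0.17 → 23235.3 mm.
Scan time per layer = 23235.3 / 1310 = 17.7369 s.
Layer cycle: 17.7369 + 14.6 → 32.3369 s.
Build time = 980 × 32.3369 = 31690.162 s = 8.80 hours.

8.80 hours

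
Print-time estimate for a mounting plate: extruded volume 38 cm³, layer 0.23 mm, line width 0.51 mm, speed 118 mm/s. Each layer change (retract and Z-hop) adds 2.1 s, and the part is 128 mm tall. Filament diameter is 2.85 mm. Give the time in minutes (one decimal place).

65.3 minutes

Line area = 0.23 × 0.51, so 0.1173 mm².
Path length: 38000 mm³ / 0.1173 mm² → 323955.7 mm.
Time extruding = 323955.7 / 118 = 2745.4 s.
Layer count = ceil(128 / 0.23) = 557.
Z-hop total = 557 × 2.1 = 1169.7 s.
Altogether 2745.4 + 1169.7 = 3915.1 s, i.e. 65.3 minutes.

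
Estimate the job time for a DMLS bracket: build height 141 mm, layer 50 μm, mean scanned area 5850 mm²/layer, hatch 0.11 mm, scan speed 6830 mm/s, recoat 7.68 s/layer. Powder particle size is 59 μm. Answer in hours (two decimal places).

Layers = ⌈141/0.05⌉ = 2820.
Hatch length per layer = 5850 / 0.11, so 53181.8 mm.
Per-layer scan time: 53181.8 / 6830 → 7.7865 s.
Per-layer time: 7.7865 + 7.68 → 15.4665 s.
Total: 2820 × 15.4665 s = 43615.53 s → 12.12 hours.

12.12 hours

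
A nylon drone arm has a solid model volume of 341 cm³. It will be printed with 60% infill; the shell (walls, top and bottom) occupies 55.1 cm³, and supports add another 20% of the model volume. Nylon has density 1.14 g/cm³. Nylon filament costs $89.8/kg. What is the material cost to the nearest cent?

$30.18

Volume inside the shell: 341 − 55.1 → 285.9 cm³.
Deposited infill = 0.60 × 285.9 = 171.54 cm³.
Support = 0.20 × 341, so 68.2 cm³.
Total printed volume = 55.1 + 171.54 + 68.2, so 294.84 cm³.
Mass = 294.84 × 1.14, so 336.1176 g.
Cost = 336.1176 g / 1000 × $89.8/kg = $30.18.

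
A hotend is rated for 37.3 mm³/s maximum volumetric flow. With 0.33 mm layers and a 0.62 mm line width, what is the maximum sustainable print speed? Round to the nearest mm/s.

182 mm/s

Bead cross-section = 0.33 × 0.62 = 0.2046 mm².
v_max = Q/A = 37.3/0.2046 = 182.31 mm/s → 182 mm/s.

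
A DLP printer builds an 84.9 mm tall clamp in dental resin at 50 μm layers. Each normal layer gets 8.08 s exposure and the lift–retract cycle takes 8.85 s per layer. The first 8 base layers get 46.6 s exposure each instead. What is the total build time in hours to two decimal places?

Number of layers: 84.9 / 0.05 → 1698 (rounded up).
Bottom layers = 8 × (46.6 + 8.85) = 443.6 s.
Remaining layers = 1690 × (8.08 + 8.85) = 28611.7 s.
Total = 443.6 + 28611.7 = 29055.3 s = 8.07 hours.

8.07 hours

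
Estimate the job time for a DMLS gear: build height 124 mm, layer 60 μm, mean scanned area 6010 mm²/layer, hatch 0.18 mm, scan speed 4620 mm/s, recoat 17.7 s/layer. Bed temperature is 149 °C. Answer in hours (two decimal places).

Layer count = ceil(124 / 0.06) = 2067.
Scan path per layer = 6010 / 0.18, so 33388.9 mm.
Laser time per layer = 33388.9 / 4620 = 7.227 s.
Layer cycle = 7.227 + 17.7, so 24.927 s.
2067 layers × 24.927 s/layer = 51524.109 s, i.e. 14.31 hours.

14.31 hours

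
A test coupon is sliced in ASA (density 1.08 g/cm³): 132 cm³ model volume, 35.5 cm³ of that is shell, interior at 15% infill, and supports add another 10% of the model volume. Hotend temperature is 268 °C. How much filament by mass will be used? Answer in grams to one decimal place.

68.2 g

Interior volume = 132 − 35.5, so 96.5 cm³.
Infill deposited = 0.15 × 96.5 = 14.475 cm³.
Support = 0.10 × 132, so 13.2 cm³.
Total extruded = 35.5 + 14.475 + 13.2 = 63.175 cm³.
Mass = 63.175 × 1.08, so 68.229 g.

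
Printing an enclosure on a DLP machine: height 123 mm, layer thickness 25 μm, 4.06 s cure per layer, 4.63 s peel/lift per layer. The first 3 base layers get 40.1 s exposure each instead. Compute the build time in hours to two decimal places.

11.91 hours

Layers = ⌈123/0.025⌉ = 4920.
Burn-in layers: 3 × (40.1 + 4.63) → 134.19 s.
Remaining layers = 4917 × (4.06 + 4.63) = 42728.73 s.
Sum: 134.19 + 42728.73 = 42862.92 s → 11.91 hours.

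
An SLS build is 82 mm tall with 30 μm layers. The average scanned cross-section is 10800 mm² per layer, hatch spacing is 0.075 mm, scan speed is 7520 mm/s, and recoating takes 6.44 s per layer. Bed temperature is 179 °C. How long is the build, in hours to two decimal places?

19.43 hours

Layer count = ceil(82 / 0.03) = 2734.
Hatch length per layer: 10800 / 0.075 → 144000 mm.
Laser time per layer: 144000 / 7520 → 19.1489 s.
Layer cycle = 19.1489 + 6.44 = 25.5889 s.
2734 layers × 25.5889 s/layer = 69960.0526 s, i.e. 19.43 hours.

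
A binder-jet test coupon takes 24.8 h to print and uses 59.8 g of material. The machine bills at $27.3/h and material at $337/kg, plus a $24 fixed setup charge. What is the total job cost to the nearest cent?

$721.19

Machine-time cost = 27.3 × 24.8, so $677.04.
Material charge = 337 × 59.8/1000 = $20.1526.
Total = 677.04 + 20.1526 + 24 = 721.1926 ≈ $721.19.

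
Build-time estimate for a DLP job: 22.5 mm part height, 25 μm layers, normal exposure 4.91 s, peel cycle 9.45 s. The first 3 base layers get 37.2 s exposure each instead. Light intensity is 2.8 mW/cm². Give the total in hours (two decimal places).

3.62 hours

Layer count = ceil(22.5 / 0.025) = 900.
Burn-in layers: 3 × (37.2 + 9.45) → 139.95 s.
Normal layers = 897 × (4.91 + 9.45) = 12880.92 s.
Sum: 139.95 + 12880.92 = 13020.87 s → 3.62 hours.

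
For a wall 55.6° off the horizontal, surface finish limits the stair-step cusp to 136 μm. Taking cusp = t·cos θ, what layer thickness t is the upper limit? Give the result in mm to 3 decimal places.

Layer height = cusp / cos(55.6°) = 0.136 / 0.5650 = 0.241 mm.

0.241 mm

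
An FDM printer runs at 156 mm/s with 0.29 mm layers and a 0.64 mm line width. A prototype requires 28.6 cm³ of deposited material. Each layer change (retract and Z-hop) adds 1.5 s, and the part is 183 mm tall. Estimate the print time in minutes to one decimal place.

Line area: 0.29 × 0.64 → 0.1856 mm².
Path length: 28600 mm³ / 0.1856 mm² → 154094.8 mm.
Print-move time: 154094.8 / 156 → 987.8 s.
Layer count = ceil(183 / 0.29) = 632.
Layer-change overhead: 632 × 1.5 → 948 s.
Total = 987.8 + 948 = 1935.8 s = 32.3 minutes.

32.3 minutes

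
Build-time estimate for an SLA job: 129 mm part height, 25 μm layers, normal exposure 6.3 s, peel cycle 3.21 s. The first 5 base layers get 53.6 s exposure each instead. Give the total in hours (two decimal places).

Layer count = ceil(129 / 0.025) = 5160.
Base layers = 5 × (53.6 + 3.21) = 284.05 s.
Regular layers = 5155 × (6.3 + 3.21), so 49024.05 s.
Sum: 284.05 + 49024.05 = 49308.1 s → 13.70 hours.

13.70 hours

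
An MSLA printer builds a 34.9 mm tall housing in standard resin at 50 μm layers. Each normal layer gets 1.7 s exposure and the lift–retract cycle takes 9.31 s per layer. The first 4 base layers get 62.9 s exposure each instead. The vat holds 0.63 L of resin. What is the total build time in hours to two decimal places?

Layer count = ceil(34.9 / 0.05) = 698.
Bottom layers = 4 × (62.9 + 9.31), so 288.84 s.
Normal layers = 694 × (1.7 + 9.31), so 7640.94 s.
Total = 288.84 + 7640.94 = 7929.78 s = 2.20 hours.

2.20 hours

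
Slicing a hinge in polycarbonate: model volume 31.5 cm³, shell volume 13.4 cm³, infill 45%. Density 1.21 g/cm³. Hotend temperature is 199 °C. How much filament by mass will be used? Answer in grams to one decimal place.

Volume inside the shell = 31.5 − 13.4, so 18.1 cm³.
Infill deposited = 0.45 × 18.1 = 8.145 cm³.
Deposited volume: 13.4 + 8.145 → 21.545 cm³.
Mass: 21.545 × 1.21 → 26.06945 g.

26.1 g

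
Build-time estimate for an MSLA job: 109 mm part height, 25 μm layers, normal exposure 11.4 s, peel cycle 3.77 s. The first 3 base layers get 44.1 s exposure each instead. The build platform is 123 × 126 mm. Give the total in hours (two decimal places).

18.40 hours

Layers = ⌈109/0.025⌉ = 4360.
Bottom layers = 3 × (44.1 + 3.77), so 143.61 s.
Normal layers = 4357 × (11.4 + 3.77), so 66095.69 s.
Sum: 143.61 + 66095.69 = 66239.3 s → 18.40 hours.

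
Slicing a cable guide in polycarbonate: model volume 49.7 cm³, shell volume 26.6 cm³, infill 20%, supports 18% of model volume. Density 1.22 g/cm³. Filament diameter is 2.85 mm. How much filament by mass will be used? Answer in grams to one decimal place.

Volume inside the shell: 49.7 − 26.6 → 23.1 cm³.
Infill volume = 0.20 × 23.1 = 4.62 cm³.
Support = 0.18 × 49.7 = 8.946 cm³.
Total extruded: 26.6 + 4.62 + 8.946 → 40.166 cm³.
Mass: 40.166 × 1.22 → 49.00252 g.

49.0 g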